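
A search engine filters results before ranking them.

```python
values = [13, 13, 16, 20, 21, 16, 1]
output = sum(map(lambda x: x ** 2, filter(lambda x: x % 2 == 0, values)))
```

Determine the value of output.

Step 1: Filter even numbers from [13, 13, 16, 20, 21, 16, 1]: [16, 20, 16]
Step 2: Square each: [256, 400, 256]
Step 3: Sum = 912.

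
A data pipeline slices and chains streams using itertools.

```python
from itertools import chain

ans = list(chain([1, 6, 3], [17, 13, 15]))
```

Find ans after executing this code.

Step 1: chain() concatenates iterables: [1, 6, 3] + [17, 13, 15].
Therefore ans = [1, 6, 3, 17, 13, 15].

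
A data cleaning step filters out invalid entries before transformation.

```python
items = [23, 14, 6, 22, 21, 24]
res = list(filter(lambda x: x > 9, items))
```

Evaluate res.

Step 1: Filter elements > 9:
  23: kept
  14: kept
  6: removed
  22: kept
  21: kept
  24: kept
Therefore res = [23, 14, 22, 21, 24].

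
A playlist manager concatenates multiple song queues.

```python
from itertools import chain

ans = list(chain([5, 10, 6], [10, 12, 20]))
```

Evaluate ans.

Step 1: chain() concatenates iterables: [5, 10, 6] + [10, 12, 20].
Therefore ans = [5, 10, 6, 10, 12, 20].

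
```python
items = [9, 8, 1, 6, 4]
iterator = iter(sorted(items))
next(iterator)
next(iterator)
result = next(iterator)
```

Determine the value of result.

Step 1: sorted([9, 8, 1, 6, 4]) = [1, 4, 6, 8, 9].
Step 2: Create iterator and skip 2 elements.
Step 3: next() returns 6.
Therefore result = 6.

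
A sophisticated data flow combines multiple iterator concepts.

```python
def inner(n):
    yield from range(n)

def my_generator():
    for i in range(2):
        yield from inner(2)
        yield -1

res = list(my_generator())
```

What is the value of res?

Step 1: For each i in range(2):
  i=0: yield from inner(2) -> [0, 1], then yield -1
  i=1: yield from inner(2) -> [0, 1], then yield -1
Therefore res = [0, 1, -1, 0, 1, -1].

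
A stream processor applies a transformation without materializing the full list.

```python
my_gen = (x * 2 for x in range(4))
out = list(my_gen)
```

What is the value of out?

Step 1: For each x in range(4), compute x*2:
  x=0: 0*2 = 0
  x=1: 1*2 = 2
  x=2: 2*2 = 4
  x=3: 3*2 = 6
Therefore out = [0, 2, 4, 6].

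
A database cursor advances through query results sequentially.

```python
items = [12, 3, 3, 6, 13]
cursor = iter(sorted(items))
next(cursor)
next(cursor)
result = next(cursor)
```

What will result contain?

Step 1: sorted([12, 3, 3, 6, 13]) = [3, 3, 6, 12, 13].
Step 2: Create iterator and skip 2 elements.
Step 3: next() returns 6.
Therefore result = 6.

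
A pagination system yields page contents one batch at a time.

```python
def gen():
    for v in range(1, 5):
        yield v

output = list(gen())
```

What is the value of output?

Step 1: The generator yields each value from range(1, 5).
Step 2: list() consumes all yields: [1, 2, 3, 4].
Therefore output = [1, 2, 3, 4].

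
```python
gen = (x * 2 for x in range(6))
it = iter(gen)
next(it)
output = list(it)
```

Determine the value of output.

Step 1: Generator produces [0, 2, 4, 6, 8, 10].
Step 2: next(it) consumes first element (0).
Step 3: list(it) collects remaining: [2, 4, 6, 8, 10].
Therefore output = [2, 4, 6, 8, 10].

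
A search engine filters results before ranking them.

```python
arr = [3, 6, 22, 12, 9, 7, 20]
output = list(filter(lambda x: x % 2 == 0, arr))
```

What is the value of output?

Step 1: Filter elements divisible by 2:
  3 % 2 = 1: removed
  6 % 2 = 0: kept
  22 % 2 = 0: kept
  12 % 2 = 0: kept
  9 % 2 = 1: removed
  7 % 2 = 1: removed
  20 % 2 = 0: kept
Therefore output = [6, 22, 12, 20].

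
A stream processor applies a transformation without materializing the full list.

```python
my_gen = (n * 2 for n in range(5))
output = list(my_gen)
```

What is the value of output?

Step 1: For each n in range(5), compute n*2:
  n=0: 0*2 = 0
  n=1: 1*2 = 2
  n=2: 2*2 = 4
  n=3: 3*2 = 6
  n=4: 4*2 = 8
Therefore output = [0, 2, 4, 6, 8].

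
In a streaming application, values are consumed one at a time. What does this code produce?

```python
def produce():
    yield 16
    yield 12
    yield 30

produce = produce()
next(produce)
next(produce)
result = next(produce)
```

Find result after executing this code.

Step 1: produce() creates a generator.
Step 2: next(produce) yields 16 (consumed and discarded).
Step 3: next(produce) yields 12 (consumed and discarded).
Step 4: next(produce) yields 30, assigned to result.
Therefore result = 30.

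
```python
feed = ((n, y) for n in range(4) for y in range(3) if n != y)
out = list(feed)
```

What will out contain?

Step 1: Nested generator over range(4) x range(3) where n != y:
  (0, 0): excluded (n == y)
  (0, 1): included
  (0, 2): included
  (1, 0): included
  (1, 1): excluded (n == y)
  (1, 2): included
  (2, 0): included
  (2, 1): included
  (2, 2): excluded (n == y)
  (3, 0): included
  (3, 1): included
  (3, 2): included
Therefore out = [(0, 1), (0, 2), (1, 0), (1, 2), (2, 0), (2, 1), (3, 0), (3, 1), (3, 2)].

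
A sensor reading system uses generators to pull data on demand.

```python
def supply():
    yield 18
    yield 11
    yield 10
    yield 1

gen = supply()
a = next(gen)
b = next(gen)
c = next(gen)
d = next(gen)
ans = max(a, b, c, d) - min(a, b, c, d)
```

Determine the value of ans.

Step 1: Create generator and consume all values:
  a = next(gen) = 18
  b = next(gen) = 11
  c = next(gen) = 10
  d = next(gen) = 1
Step 2: max = 18, min = 1, ans = 18 - 1 = 17.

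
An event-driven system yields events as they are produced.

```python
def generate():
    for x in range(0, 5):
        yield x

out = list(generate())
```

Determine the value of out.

Step 1: The generator yields each value from range(0, 5).
Step 2: list() consumes all yields: [0, 1, 2, 3, 4].
Therefore out = [0, 1, 2, 3, 4].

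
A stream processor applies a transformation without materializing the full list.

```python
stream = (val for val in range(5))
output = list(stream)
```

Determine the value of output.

Step 1: Generator expression iterates range(5): [0, 1, 2, 3, 4].
Step 2: list() collects all values.
Therefore output = [0, 1, 2, 3, 4].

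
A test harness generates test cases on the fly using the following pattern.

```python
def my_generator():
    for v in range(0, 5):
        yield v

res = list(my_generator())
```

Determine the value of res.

Step 1: The generator yields each value from range(0, 5).
Step 2: list() consumes all yields: [0, 1, 2, 3, 4].
Therefore res = [0, 1, 2, 3, 4].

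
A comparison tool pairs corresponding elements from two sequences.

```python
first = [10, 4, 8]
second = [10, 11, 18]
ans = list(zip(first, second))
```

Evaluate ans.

Step 1: zip pairs elements at same index:
  Index 0: (10, 10)
  Index 1: (4, 11)
  Index 2: (8, 18)
Therefore ans = [(10, 10), (4, 11), (8, 18)].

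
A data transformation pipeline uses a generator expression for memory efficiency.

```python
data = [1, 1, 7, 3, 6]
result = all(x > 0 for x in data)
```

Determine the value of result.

Step 1: Check x > 0 for each element in [1, 1, 7, 3, 6]:
  1 > 0: True
  1 > 0: True
  7 > 0: True
  3 > 0: True
  6 > 0: True
Step 2: all() returns True.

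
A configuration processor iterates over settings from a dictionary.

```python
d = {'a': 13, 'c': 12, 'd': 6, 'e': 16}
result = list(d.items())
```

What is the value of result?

Step 1: d.items() returns (key, value) pairs in insertion order.
Therefore result = [('a', 13), ('c', 12), ('d', 6), ('e', 16)].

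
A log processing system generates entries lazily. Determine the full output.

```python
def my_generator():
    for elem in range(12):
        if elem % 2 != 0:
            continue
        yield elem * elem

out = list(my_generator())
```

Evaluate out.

Step 1: Only yield elem**2 when elem is divisible by 2:
  elem=0: 0 % 2 == 0, yield 0**2 = 0
  elem=2: 2 % 2 == 0, yield 2**2 = 4
  elem=4: 4 % 2 == 0, yield 4**2 = 16
  elem=6: 6 % 2 == 0, yield 6**2 = 36
  elem=8: 8 % 2 == 0, yield 8**2 = 64
  elem=10: 10 % 2 == 0, yield 10**2 = 100
Therefore out = [0, 4, 16, 36, 64, 100].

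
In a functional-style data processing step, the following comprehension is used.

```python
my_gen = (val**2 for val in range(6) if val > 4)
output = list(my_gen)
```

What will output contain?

Step 1: For range(6), keep val > 4, then square:
  val=0: 0 <= 4, excluded
  val=1: 1 <= 4, excluded
  val=2: 2 <= 4, excluded
  val=3: 3 <= 4, excluded
  val=4: 4 <= 4, excluded
  val=5: 5 > 4, yield 5**2 = 25
Therefore output = [25].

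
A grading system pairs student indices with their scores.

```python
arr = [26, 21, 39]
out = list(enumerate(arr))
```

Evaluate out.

Step 1: enumerate pairs each element with its index:
  (0, 26)
  (1, 21)
  (2, 39)
Therefore out = [(0, 26), (1, 21), (2, 39)].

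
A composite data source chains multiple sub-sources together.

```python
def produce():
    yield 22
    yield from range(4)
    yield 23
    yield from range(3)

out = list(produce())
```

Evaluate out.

Step 1: Trace yields in order:
  yield 22
  yield 0
  yield 1
  yield 2
  yield 3
  yield 23
  yield 0
  yield 1
  yield 2
Therefore out = [22, 0, 1, 2, 3, 23, 0, 1, 2].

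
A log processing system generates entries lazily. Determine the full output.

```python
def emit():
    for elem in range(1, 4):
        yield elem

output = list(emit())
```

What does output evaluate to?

Step 1: The generator yields each value from range(1, 4).
Step 2: list() consumes all yields: [1, 2, 3].
Therefore output = [1, 2, 3].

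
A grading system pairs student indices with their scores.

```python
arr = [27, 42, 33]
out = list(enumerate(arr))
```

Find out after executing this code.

Step 1: enumerate pairs each element with its index:
  (0, 27)
  (1, 42)
  (2, 33)
Therefore out = [(0, 27), (1, 42), (2, 33)].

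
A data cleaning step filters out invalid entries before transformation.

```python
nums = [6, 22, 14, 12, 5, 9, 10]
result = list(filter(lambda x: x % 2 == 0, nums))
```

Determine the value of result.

Step 1: Filter elements divisible by 2:
  6 % 2 = 0: kept
  22 % 2 = 0: kept
  14 % 2 = 0: kept
  12 % 2 = 0: kept
  5 % 2 = 1: removed
  9 % 2 = 1: removed
  10 % 2 = 0: kept
Therefore result = [6, 22, 14, 12, 10].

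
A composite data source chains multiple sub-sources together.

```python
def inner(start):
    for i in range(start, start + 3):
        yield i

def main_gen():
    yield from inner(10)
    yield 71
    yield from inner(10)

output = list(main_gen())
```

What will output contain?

Step 1: main_gen() delegates to inner(10):
  yield 10
  yield 11
  yield 12
Step 2: yield 71
Step 3: Delegates to inner(10):
  yield 10
  yield 11
  yield 12
Therefore output = [10, 11, 12, 71, 10, 11, 12].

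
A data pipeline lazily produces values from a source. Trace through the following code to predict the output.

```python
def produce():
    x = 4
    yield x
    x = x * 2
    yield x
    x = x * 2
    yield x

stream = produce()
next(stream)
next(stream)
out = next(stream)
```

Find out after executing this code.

Step 1: Trace through generator execution:
  Yield 1: x starts at 4, yield 4
  Yield 2: x = 4 * 2 = 8, yield 8
  Yield 3: x = 8 * 2 = 16, yield 16
Step 2: First next() gets 4, second next() gets the second value, third next() yields 16.
Therefore out = 16.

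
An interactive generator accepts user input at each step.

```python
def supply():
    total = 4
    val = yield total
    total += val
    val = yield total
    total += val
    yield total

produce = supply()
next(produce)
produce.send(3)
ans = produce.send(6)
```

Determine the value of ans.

Step 1: next() -> yield total=4.
Step 2: send(3) -> val=3, total = 4+3 = 7, yield 7.
Step 3: send(6) -> val=6, total = 7+6 = 13, yield 13.
Therefore ans = 13.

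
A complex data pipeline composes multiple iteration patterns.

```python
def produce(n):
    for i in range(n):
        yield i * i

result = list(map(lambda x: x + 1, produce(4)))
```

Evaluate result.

Step 1: produce(4) yields squares: [0, 1, 4, 9].
Step 2: map adds 1 to each: [1, 2, 5, 10].
Therefore result = [1, 2, 5, 10].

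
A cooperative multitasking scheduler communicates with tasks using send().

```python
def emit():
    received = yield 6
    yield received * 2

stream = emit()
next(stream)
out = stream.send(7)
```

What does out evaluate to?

Step 1: next(stream) advances to first yield, producing 6.
Step 2: send(7) resumes, received = 7.
Step 3: yield received * 2 = 7 * 2 = 14.
Therefore out = 14.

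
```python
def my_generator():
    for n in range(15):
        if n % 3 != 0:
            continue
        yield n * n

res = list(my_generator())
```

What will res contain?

Step 1: Only yield n**2 when n is divisible by 3:
  n=0: 0 % 3 == 0, yield 0**2 = 0
  n=3: 3 % 3 == 0, yield 3**2 = 9
  n=6: 6 % 3 == 0, yield 6**2 = 36
  n=9: 9 % 3 == 0, yield 9**2 = 81
  n=12: 12 % 3 == 0, yield 12**2 = 144
Therefore res = [0, 9, 36, 81, 144].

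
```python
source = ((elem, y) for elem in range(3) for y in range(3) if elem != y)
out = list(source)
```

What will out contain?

Step 1: Nested generator over range(3) x range(3) where elem != y:
  (0, 0): excluded (elem == y)
  (0, 1): included
  (0, 2): included
  (1, 0): included
  (1, 1): excluded (elem == y)
  (1, 2): included
  (2, 0): included
  (2, 1): included
  (2, 2): excluded (elem == y)
Therefore out = [(0, 1), (0, 2), (1, 0), (1, 2), (2, 0), (2, 1)].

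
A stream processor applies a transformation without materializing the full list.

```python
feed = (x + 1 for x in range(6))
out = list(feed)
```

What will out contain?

Step 1: For each x in range(6), compute x+1:
  x=0: 0+1 = 1
  x=1: 1+1 = 2
  x=2: 2+1 = 3
  x=3: 3+1 = 4
  x=4: 4+1 = 5
  x=5: 5+1 = 6
Therefore out = [1, 2, 3, 4, 5, 6].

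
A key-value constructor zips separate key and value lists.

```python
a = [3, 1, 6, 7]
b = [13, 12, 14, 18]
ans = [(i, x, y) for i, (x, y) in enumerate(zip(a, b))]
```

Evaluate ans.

Step 1: enumerate(zip(a, b)) gives index with paired elements:
  i=0: (3, 13)
  i=1: (1, 12)
  i=2: (6, 14)
  i=3: (7, 18)
Therefore ans = [(0, 3, 13), (1, 1, 12), (2, 6, 14), (3, 7, 18)].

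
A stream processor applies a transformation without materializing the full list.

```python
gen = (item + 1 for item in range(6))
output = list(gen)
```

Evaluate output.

Step 1: For each item in range(6), compute item+1:
  item=0: 0+1 = 1
  item=1: 1+1 = 2
  item=2: 2+1 = 3
  item=3: 3+1 = 4
  item=4: 4+1 = 5
  item=5: 5+1 = 6
Therefore output = [1, 2, 3, 4, 5, 6].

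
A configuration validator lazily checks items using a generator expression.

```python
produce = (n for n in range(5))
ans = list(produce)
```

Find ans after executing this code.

Step 1: Generator expression iterates range(5): [0, 1, 2, 3, 4].
Step 2: list() collects all values.
Therefore ans = [0, 1, 2, 3, 4].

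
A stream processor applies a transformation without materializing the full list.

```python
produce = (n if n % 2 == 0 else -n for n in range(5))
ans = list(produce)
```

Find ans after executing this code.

Step 1: For each n in range(5), yield n if even, else -n:
  n=0: even, yield 0
  n=1: odd, yield -1
  n=2: even, yield 2
  n=3: odd, yield -3
  n=4: even, yield 4
Therefore ans = [0, -1, 2, -3, 4].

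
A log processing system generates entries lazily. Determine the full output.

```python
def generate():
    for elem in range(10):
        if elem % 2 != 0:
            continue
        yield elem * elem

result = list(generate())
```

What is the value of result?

Step 1: Only yield elem**2 when elem is divisible by 2:
  elem=0: 0 % 2 == 0, yield 0**2 = 0
  elem=2: 2 % 2 == 0, yield 2**2 = 4
  elem=4: 4 % 2 == 0, yield 4**2 = 16
  elem=6: 6 % 2 == 0, yield 6**2 = 36
  elem=8: 8 % 2 == 0, yield 8**2 = 64
Therefore result = [0, 4, 16, 36, 64].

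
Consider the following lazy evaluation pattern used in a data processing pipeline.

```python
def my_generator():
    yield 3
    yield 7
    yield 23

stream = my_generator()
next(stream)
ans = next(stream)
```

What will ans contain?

Step 1: my_generator() creates a generator.
Step 2: next(stream) yields 3 (consumed and discarded).
Step 3: next(stream) yields 7, assigned to ans.
Therefore ans = 7.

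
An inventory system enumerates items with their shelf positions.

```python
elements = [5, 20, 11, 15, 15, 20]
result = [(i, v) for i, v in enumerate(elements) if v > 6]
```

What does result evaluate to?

Step 1: Filter enumerate([5, 20, 11, 15, 15, 20]) keeping v > 6:
  (0, 5): 5 <= 6, excluded
  (1, 20): 20 > 6, included
  (2, 11): 11 > 6, included
  (3, 15): 15 > 6, included
  (4, 15): 15 > 6, included
  (5, 20): 20 > 6, included
Therefore result = [(1, 20), (2, 11), (3, 15), (4, 15), (5, 20)].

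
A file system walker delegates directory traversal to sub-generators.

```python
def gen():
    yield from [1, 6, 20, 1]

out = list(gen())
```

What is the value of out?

Step 1: yield from delegates to the iterable, yielding each element.
Step 2: Collected values: [1, 6, 20, 1].
Therefore out = [1, 6, 20, 1].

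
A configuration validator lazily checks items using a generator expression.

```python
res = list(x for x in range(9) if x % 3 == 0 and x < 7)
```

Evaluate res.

Step 1: Filter range(9) where x % 3 == 0 and x < 7:
  x=0: both conditions met, included
  x=1: excluded (1 % 3 != 0)
  x=2: excluded (2 % 3 != 0)
  x=3: both conditions met, included
  x=4: excluded (4 % 3 != 0)
  x=5: excluded (5 % 3 != 0)
  x=6: both conditions met, included
  x=7: excluded (7 % 3 != 0, 7 >= 7)
  x=8: excluded (8 % 3 != 0, 8 >= 7)
Therefore res = [0, 3, 6].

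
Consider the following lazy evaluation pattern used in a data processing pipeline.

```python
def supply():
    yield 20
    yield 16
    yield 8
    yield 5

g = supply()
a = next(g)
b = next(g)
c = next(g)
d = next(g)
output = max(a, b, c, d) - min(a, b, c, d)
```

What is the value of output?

Step 1: Create generator and consume all values:
  a = next(g) = 20
  b = next(g) = 16
  c = next(g) = 8
  d = next(g) = 5
Step 2: max = 20, min = 5, output = 20 - 5 = 15.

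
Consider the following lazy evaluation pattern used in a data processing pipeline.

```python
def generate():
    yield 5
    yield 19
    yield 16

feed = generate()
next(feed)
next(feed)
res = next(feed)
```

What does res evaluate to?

Step 1: generate() creates a generator.
Step 2: next(feed) yields 5 (consumed and discarded).
Step 3: next(feed) yields 19 (consumed and discarded).
Step 4: next(feed) yields 16, assigned to res.
Therefore res = 16.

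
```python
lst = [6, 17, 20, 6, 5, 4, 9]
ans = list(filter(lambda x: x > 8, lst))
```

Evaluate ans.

Step 1: Filter elements > 8:
  6: removed
  17: kept
  20: kept
  6: removed
  5: removed
  4: removed
  9: kept
Therefore ans = [17, 20, 9].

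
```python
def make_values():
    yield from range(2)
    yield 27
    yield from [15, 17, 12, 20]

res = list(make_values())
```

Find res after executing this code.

Step 1: Trace yields in order:
  yield 0
  yield 1
  yield 27
  yield 15
  yield 17
  yield 12
  yield 20
Therefore res = [0, 1, 27, 15, 17, 12, 20].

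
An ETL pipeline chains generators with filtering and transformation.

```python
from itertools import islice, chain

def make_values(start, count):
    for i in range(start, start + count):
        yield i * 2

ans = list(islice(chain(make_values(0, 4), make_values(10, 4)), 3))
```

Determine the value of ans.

Step 1: make_values(0, 4) yields [0, 2, 4, 6].
Step 2: make_values(10, 4) yields [20, 22, 24, 26].
Step 3: chain concatenates: [0, 2, 4, 6, 20, 22, 24, 26].
Step 4: islice takes first 3: [0, 2, 4].
Therefore ans = [0, 2, 4].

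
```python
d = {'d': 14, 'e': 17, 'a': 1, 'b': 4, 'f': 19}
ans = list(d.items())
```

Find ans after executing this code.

Step 1: d.items() returns (key, value) pairs in insertion order.
Therefore ans = [('d', 14), ('e', 17), ('a', 1), ('b', 4), ('f', 19)].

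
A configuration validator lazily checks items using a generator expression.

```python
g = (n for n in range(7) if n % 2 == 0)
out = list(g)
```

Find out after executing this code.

Step 1: Filter range(7) keeping only even values:
  n=0: even, included
  n=1: odd, excluded
  n=2: even, included
  n=3: odd, excluded
  n=4: even, included
  n=5: odd, excluded
  n=6: even, included
Therefore out = [0, 2, 4, 6].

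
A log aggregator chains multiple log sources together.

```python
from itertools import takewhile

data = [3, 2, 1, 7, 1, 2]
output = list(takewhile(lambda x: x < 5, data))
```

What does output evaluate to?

Step 1: takewhile stops at first element >= 5:
  3 < 5: take
  2 < 5: take
  1 < 5: take
  7 >= 5: stop
Therefore output = [3, 2, 1].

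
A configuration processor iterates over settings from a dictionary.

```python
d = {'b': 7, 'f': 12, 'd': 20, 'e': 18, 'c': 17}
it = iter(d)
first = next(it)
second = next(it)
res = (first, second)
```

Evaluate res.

Step 1: iter(d) iterates over keys: ['b', 'f', 'd', 'e', 'c'].
Step 2: first = next(it) = 'b', second = next(it) = 'f'.
Therefore res = ('b', 'f').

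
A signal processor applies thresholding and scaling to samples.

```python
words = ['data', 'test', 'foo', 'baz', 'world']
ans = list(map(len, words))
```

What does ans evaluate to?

Step 1: Map len() to each word:
  'data' -> 4
  'test' -> 4
  'foo' -> 3
  'baz' -> 3
  'world' -> 5
Therefore ans = [4, 4, 3, 3, 5].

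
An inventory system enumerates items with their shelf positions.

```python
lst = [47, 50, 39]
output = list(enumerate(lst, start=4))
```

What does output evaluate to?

Step 1: enumerate with start=4:
  (4, 47)
  (5, 50)
  (6, 39)
Therefore output = [(4, 47), (5, 50), (6, 39)].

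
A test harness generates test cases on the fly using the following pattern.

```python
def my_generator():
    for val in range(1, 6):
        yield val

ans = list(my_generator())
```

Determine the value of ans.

Step 1: The generator yields each value from range(1, 6).
Step 2: list() consumes all yields: [1, 2, 3, 4, 5].
Therefore ans = [1, 2, 3, 4, 5].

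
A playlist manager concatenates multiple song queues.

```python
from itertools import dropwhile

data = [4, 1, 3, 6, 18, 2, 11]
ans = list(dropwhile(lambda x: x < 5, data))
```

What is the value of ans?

Step 1: dropwhile drops elements while < 5:
  4 < 5: dropped
  1 < 5: dropped
  3 < 5: dropped
  6: kept (dropping stopped)
Step 2: Remaining elements kept regardless of condition.
Therefore ans = [6, 18, 2, 11].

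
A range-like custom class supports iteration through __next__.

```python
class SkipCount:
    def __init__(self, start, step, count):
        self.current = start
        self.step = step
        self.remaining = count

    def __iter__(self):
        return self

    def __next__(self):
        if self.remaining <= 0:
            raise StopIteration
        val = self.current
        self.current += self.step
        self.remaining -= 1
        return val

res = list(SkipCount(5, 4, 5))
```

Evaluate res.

Step 1: SkipCount starts at 5, increments by 4, for 5 steps:
  Yield 5, then current += 4
  Yield 9, then current += 4
  Yield 13, then current += 4
  Yield 17, then current += 4
  Yield 21, then current += 4
Therefore res = [5, 9, 13, 17, 21].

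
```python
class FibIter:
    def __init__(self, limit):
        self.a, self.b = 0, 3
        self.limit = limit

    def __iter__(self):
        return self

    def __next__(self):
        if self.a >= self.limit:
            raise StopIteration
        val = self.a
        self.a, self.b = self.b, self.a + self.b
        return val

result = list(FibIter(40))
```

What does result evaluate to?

Step 1: Fibonacci-like sequence (a=0, b=3) until >= 40:
  Yield 0, then a,b = 3,3
  Yield 3, then a,b = 3,6
  Yield 3, then a,b = 6,9
  Yield 6, then a,b = 9,15
  Yield 9, then a,b = 15,24
  Yield 15, then a,b = 24,39
  Yield 24, then a,b = 39,63
  Yield 39, then a,b = 63,102
Step 2: 63 >= 40, stop.
Therefore result = [0, 3, 3, 6, 9, 15, 24, 39].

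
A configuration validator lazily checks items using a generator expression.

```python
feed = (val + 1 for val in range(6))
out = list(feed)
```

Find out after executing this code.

Step 1: For each val in range(6), compute val+1:
  val=0: 0+1 = 1
  val=1: 1+1 = 2
  val=2: 2+1 = 3
  val=3: 3+1 = 4
  val=4: 4+1 = 5
  val=5: 5+1 = 6
Therefore out = [1, 2, 3, 4, 5, 6].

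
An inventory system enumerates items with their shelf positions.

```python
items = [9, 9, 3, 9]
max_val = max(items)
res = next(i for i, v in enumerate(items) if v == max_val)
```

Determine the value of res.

Step 1: max([9, 9, 3, 9]) = 9.
Step 2: Find first index where value == 9:
  Index 0: 9 == 9, found!
Therefore res = 0.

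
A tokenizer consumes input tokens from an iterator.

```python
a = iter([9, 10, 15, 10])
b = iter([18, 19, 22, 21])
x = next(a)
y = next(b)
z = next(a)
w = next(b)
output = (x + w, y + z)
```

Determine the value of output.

Step 1: a iterates [9, 10, 15, 10], b iterates [18, 19, 22, 21].
Step 2: x = next(a) = 9, y = next(b) = 18.
Step 3: z = next(a) = 10, w = next(b) = 19.
Step 4: output = (9 + 19, 18 + 10) = (28, 28).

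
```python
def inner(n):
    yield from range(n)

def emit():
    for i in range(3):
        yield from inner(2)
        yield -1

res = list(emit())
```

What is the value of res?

Step 1: For each i in range(3):
  i=0: yield from inner(2) -> [0, 1], then yield -1
  i=1: yield from inner(2) -> [0, 1], then yield -1
  i=2: yield from inner(2) -> [0, 1], then yield -1
Therefore res = [0, 1, -1, 0, 1, -1, 0, 1, -1].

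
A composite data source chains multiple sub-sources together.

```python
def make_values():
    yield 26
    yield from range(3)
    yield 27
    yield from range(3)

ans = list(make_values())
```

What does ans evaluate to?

Step 1: Trace yields in order:
  yield 26
  yield 0
  yield 1
  yield 2
  yield 27
  yield 0
  yield 1
  yield 2
Therefore ans = [26, 0, 1, 2, 27, 0, 1, 2].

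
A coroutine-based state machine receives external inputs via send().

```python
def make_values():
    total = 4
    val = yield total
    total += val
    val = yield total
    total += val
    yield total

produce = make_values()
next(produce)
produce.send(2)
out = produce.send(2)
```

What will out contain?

Step 1: next() -> yield total=4.
Step 2: send(2) -> val=2, total = 4+2 = 6, yield 6.
Step 3: send(2) -> val=2, total = 6+2 = 8, yield 8.
Therefore out = 8.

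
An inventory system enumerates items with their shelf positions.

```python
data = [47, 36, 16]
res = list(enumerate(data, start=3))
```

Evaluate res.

Step 1: enumerate with start=3:
  (3, 47)
  (4, 36)
  (5, 16)
Therefore res = [(3, 47), (4, 36), (5, 16)].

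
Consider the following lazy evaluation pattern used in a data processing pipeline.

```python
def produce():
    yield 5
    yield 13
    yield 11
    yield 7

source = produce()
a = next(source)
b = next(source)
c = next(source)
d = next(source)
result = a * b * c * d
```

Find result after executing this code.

Step 1: Create generator and consume all values:
  a = next(source) = 5
  b = next(source) = 13
  c = next(source) = 11
  d = next(source) = 7
Step 2: result = 5 * 13 * 11 * 7 = 5005.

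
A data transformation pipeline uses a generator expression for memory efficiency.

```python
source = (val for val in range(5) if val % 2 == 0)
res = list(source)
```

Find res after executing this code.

Step 1: Filter range(5) keeping only even values:
  val=0: even, included
  val=1: odd, excluded
  val=2: even, included
  val=3: odd, excluded
  val=4: even, included
Therefore res = [0, 2, 4].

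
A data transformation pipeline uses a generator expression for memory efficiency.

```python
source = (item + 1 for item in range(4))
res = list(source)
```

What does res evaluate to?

Step 1: For each item in range(4), compute item+1:
  item=0: 0+1 = 1
  item=1: 1+1 = 2
  item=2: 2+1 = 3
  item=3: 3+1 = 4
Therefore res = [1, 2, 3, 4].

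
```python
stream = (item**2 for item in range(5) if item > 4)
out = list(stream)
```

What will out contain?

Step 1: For range(5), keep item > 4, then square:
  item=0: 0 <= 4, excluded
  item=1: 1 <= 4, excluded
  item=2: 2 <= 4, excluded
  item=3: 3 <= 4, excluded
  item=4: 4 <= 4, excluded
Therefore out = [].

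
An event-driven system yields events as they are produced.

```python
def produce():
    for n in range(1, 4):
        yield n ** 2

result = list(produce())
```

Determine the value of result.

Step 1: For each n in range(1, 4), yield n**2:
  n=1: yield 1**2 = 1
  n=2: yield 2**2 = 4
  n=3: yield 3**2 = 9
Therefore result = [1, 4, 9].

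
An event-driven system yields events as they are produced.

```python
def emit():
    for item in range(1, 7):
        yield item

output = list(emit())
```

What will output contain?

Step 1: The generator yields each value from range(1, 7).
Step 2: list() consumes all yields: [1, 2, 3, 4, 5, 6].
Therefore output = [1, 2, 3, 4, 5, 6].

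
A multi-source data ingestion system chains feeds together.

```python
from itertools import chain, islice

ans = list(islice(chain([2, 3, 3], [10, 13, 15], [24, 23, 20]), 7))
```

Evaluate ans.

Step 1: chain([2, 3, 3], [10, 13, 15], [24, 23, 20]) = [2, 3, 3, 10, 13, 15, 24, 23, 20].
Step 2: islice takes first 7 elements: [2, 3, 3, 10, 13, 15, 24].
Therefore ans = [2, 3, 3, 10, 13, 15, 24].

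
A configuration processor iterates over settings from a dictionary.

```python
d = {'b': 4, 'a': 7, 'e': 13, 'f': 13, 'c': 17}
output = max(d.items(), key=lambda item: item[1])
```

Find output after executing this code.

Step 1: Find item with maximum value:
  ('b', 4)
  ('a', 7)
  ('e', 13)
  ('f', 13)
  ('c', 17)
Step 2: Maximum value is 17 at key 'c'.
Therefore output = ('c', 17).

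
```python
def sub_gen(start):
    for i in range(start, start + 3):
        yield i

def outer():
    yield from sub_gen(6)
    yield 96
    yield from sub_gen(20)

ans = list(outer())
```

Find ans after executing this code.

Step 1: outer() delegates to sub_gen(6):
  yield 6
  yield 7
  yield 8
Step 2: yield 96
Step 3: Delegates to sub_gen(20):
  yield 20
  yield 21
  yield 22
Therefore ans = [6, 7, 8, 96, 20, 21, 22].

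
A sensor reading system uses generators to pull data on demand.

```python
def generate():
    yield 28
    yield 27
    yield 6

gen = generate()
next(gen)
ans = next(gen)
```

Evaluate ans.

Step 1: generate() creates a generator.
Step 2: next(gen) yields 28 (consumed and discarded).
Step 3: next(gen) yields 27, assigned to ans.
Therefore ans = 27.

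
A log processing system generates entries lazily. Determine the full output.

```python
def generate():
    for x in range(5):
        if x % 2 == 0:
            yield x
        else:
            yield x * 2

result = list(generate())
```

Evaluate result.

Step 1: For each x in range(5), yield x if even, else x*2:
  x=0 (even): yield 0
  x=1 (odd): yield 1*2 = 2
  x=2 (even): yield 2
  x=3 (odd): yield 3*2 = 6
  x=4 (even): yield 4
Therefore result = [0, 2, 2, 6, 4].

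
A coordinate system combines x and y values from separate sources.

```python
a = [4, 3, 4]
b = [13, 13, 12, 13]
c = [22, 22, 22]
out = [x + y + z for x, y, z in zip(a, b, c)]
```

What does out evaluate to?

Step 1: zip three lists (truncates to shortest, len=3):
  4 + 13 + 22 = 39
  3 + 13 + 22 = 38
  4 + 12 + 22 = 38
Therefore out = [39, 38, 38].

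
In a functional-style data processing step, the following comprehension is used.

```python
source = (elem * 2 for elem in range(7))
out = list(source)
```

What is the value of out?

Step 1: For each elem in range(7), compute elem*2:
  elem=0: 0*2 = 0
  elem=1: 1*2 = 2
  elem=2: 2*2 = 4
  elem=3: 3*2 = 6
  elem=4: 4*2 = 8
  elem=5: 5*2 = 10
  elem=6: 6*2 = 12
Therefore out = [0, 2, 4, 6, 8, 10, 12].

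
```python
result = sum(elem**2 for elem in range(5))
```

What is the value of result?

Step 1: Compute elem**2 for each elem in range(5):
  elem=0: 0**2 = 0
  elem=1: 1**2 = 1
  elem=2: 2**2 = 4
  elem=3: 3**2 = 9
  elem=4: 4**2 = 16
Step 2: sum = 0 + 1 + 4 + 9 + 16 = 30.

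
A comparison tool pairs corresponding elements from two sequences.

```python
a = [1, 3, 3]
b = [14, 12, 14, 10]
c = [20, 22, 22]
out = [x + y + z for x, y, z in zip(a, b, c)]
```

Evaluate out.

Step 1: zip three lists (truncates to shortest, len=3):
  1 + 14 + 20 = 35
  3 + 12 + 22 = 37
  3 + 14 + 22 = 39
Therefore out = [35, 37, 39].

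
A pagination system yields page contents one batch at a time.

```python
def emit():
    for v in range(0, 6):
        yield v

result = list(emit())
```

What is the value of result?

Step 1: The generator yields each value from range(0, 6).
Step 2: list() consumes all yields: [0, 1, 2, 3, 4, 5].
Therefore result = [0, 1, 2, 3, 4, 5].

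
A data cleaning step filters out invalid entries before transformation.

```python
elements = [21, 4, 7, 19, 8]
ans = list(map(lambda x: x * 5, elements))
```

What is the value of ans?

Step 1: Apply lambda x: x * 5 to each element:
  21 -> 105
  4 -> 20
  7 -> 35
  19 -> 95
  8 -> 40
Therefore ans = [105, 20, 35, 95, 40].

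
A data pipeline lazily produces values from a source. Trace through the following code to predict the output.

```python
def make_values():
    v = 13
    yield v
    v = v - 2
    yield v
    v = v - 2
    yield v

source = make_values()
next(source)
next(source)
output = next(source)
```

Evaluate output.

Step 1: Trace through generator execution:
  Yield 1: v starts at 13, yield 13
  Yield 2: v = 13 - 2 = 11, yield 11
  Yield 3: v = 11 - 2 = 9, yield 9
Step 2: First next() gets 13, second next() gets the second value, third next() yields 9.
Therefore output = 9.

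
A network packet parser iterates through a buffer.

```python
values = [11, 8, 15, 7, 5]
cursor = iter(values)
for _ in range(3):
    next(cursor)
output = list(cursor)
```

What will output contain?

Step 1: Create iterator over [11, 8, 15, 7, 5].
Step 2: Advance 3 positions (consuming [11, 8, 15]).
Step 3: list() collects remaining elements: [7, 5].
Therefore output = [7, 5].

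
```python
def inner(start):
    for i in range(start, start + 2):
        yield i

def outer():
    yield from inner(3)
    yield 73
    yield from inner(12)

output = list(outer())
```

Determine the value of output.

Step 1: outer() delegates to inner(3):
  yield 3
  yield 4
Step 2: yield 73
Step 3: Delegates to inner(12):
  yield 12
  yield 13
Therefore output = [3, 4, 73, 12, 13].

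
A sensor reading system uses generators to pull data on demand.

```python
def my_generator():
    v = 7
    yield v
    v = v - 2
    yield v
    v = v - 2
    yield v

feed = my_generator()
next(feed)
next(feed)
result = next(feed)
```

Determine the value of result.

Step 1: Trace through generator execution:
  Yield 1: v starts at 7, yield 7
  Yield 2: v = 7 - 2 = 5, yield 5
  Yield 3: v = 5 - 2 = 3, yield 3
Step 2: First next() gets 7, second next() gets the second value, third next() yields 3.
Therefore result = 3.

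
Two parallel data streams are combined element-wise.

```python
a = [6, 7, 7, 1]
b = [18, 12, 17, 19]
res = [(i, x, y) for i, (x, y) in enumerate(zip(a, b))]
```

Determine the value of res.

Step 1: enumerate(zip(a, b)) gives index with paired elements:
  i=0: (6, 18)
  i=1: (7, 12)
  i=2: (7, 17)
  i=3: (1, 19)
Therefore res = [(0, 6, 18), (1, 7, 12), (2, 7, 17), (3, 1, 19)].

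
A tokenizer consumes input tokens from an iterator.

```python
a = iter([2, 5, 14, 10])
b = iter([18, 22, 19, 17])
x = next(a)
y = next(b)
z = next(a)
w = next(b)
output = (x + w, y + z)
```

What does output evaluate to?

Step 1: a iterates [2, 5, 14, 10], b iterates [18, 22, 19, 17].
Step 2: x = next(a) = 2, y = next(b) = 18.
Step 3: z = next(a) = 5, w = next(b) = 22.
Step 4: output = (2 + 22, 18 + 5) = (24, 23).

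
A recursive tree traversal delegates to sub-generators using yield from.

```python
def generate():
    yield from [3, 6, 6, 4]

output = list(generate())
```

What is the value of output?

Step 1: yield from delegates to the iterable, yielding each element.
Step 2: Collected values: [3, 6, 6, 4].
Therefore output = [3, 6, 6, 4].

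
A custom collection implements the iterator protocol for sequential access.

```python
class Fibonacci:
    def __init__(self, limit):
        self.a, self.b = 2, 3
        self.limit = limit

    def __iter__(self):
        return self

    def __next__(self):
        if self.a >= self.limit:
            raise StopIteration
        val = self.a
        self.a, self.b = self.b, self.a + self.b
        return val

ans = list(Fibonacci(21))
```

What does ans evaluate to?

Step 1: Fibonacci-like sequence (a=2, b=3) until >= 21:
  Yield 2, then a,b = 3,5
  Yield 3, then a,b = 5,8
  Yield 5, then a,b = 8,13
  Yield 8, then a,b = 13,21
  Yield 13, then a,b = 21,34
Step 2: 21 >= 21, stop.
Therefore ans = [2, 3, 5, 8, 13].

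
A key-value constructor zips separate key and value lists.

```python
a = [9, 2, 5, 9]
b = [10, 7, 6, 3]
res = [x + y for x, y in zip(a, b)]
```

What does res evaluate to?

Step 1: Add corresponding elements:
  9 + 10 = 19
  2 + 7 = 9
  5 + 6 = 11
  9 + 3 = 12
Therefore res = [19, 9, 11, 12].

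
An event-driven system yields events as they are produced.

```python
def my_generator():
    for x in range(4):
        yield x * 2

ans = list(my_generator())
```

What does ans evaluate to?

Step 1: For each x in range(4), yield x * 2:
  x=0: yield 0 * 2 = 0
  x=1: yield 1 * 2 = 2
  x=2: yield 2 * 2 = 4
  x=3: yield 3 * 2 = 6
Therefore ans = [0, 2, 4, 6].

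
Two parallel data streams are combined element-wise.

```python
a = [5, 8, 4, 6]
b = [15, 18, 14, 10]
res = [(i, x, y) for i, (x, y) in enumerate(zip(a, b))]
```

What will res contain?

Step 1: enumerate(zip(a, b)) gives index with paired elements:
  i=0: (5, 15)
  i=1: (8, 18)
  i=2: (4, 14)
  i=3: (6, 10)
Therefore res = [(0, 5, 15), (1, 8, 18), (2, 4, 14), (3, 6, 10)].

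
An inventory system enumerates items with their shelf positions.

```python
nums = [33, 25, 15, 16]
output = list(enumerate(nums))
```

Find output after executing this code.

Step 1: enumerate pairs each element with its index:
  (0, 33)
  (1, 25)
  (2, 15)
  (3, 16)
Therefore output = [(0, 33), (1, 25), (2, 15), (3, 16)].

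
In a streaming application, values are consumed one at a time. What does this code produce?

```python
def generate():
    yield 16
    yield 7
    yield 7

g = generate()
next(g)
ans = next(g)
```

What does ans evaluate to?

Step 1: generate() creates a generator.
Step 2: next(g) yields 16 (consumed and discarded).
Step 3: next(g) yields 7, assigned to ans.
Therefore ans = 7.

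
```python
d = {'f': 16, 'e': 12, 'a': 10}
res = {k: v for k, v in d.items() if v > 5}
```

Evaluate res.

Step 1: Filter items where value > 5:
  'f': 16 > 5: kept
  'e': 12 > 5: kept
  'a': 10 > 5: kept
Therefore res = {'f': 16, 'e': 12, 'a': 10}.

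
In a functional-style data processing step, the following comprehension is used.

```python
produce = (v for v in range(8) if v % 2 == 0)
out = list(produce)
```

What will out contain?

Step 1: Filter range(8) keeping only even values:
  v=0: even, included
  v=1: odd, excluded
  v=2: even, included
  v=3: odd, excluded
  v=4: even, included
  v=5: odd, excluded
  v=6: even, included
  v=7: odd, excluded
Therefore out = [0, 2, 4, 6].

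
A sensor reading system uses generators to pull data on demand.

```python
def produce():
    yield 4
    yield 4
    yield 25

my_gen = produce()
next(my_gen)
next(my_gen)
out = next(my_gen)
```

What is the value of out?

Step 1: produce() creates a generator.
Step 2: next(my_gen) yields 4 (consumed and discarded).
Step 3: next(my_gen) yields 4 (consumed and discarded).
Step 4: next(my_gen) yields 25, assigned to out.
Therefore out = 25.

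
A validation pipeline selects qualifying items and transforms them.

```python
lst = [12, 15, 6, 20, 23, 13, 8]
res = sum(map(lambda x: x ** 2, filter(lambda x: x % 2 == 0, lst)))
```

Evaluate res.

Step 1: Filter even numbers from [12, 15, 6, 20, 23, 13, 8]: [12, 6, 20, 8]
Step 2: Square each: [144, 36, 400, 64]
Step 3: Sum = 644.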